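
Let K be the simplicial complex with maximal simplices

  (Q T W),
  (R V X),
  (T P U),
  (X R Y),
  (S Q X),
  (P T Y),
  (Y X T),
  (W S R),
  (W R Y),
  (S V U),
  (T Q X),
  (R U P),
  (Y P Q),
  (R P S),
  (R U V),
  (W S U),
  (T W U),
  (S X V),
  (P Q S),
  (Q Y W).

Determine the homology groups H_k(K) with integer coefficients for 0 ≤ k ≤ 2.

H_0 = Z,  H_1 = Z ⊕ Z/2Z,  H_2 = 0.

We work with the vertex ordering P < Q < R < S < T < U < V < W < X < Y. The simplices of K, each written with vertices in increasing order, are:

  0-simplices (10): P, Q, R, S, T, U, V, W, X, Y
  1-simplices (30): PQ, PR, PS, PT, PU, PY, QS, QT, QW, QX, QY, RS, RU, RV, RW, RX, RY, SU, SV, SW, SX, TU, TW, TX, TY, UV, UW, VX, WY, XY
  2-simplices (20): PQS, PQY, PRS, PRU, PTU, PTY, QSX, QTW, QTX, QWY, RSW, RUV, RVX, RWY, RXY, SUV, SUW, SVX, TUW, TXY

Hence C_0 ≅ Z^10, C_1 ≅ Z^30, C_2 ≅ Z^20.

∂_1: C_1 → C_0 maps an edge to its endpoints' difference, ∂[p,q] = q − p.
The 10×30 boundary matrix has rank 9 and Smith normal form diag(1,1,1,1,1,1,1,1,1).

Boundary ∂_2: C_2 → C_1 maps a triangle to the signed sum of its edges. For instance
  ∂PTU = TU − PU + PT,
  ∂SVX = VX − SX + SV.
This gives a 30×20 integer matrix of rank 20; reducing to Smith normal form yields diagonal entries (1,1,1,1,1,1,1,1,1,1,1,1,1,1,1,1,1,1,1,2).

From H_k ≅ ker(∂_k) / im(∂_{k+1}) we obtain:

  H_0: rank C_0 − rank ∂_1 = 10 − 9 = 1, and the invariant factors of ∂_1 are all 1, so H_0 ≅ Z.
  H_1: rank ker ∂_1 − rank ∂_2 = (30 − 9) − 20 = 1, and ∂_2 has invariant factor 2 > 1, so H_1 ≅ Z ⊕ Z/2Z.
  H_2: rank ker ∂_2 − rank ∂_3 = (20 − 20) − 0 = 0, and there is no ∂_3, so H_2 ≅ 0.

(K is a triangulation of the Klein bottle.)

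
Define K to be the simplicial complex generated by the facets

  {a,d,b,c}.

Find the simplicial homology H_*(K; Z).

We work with the vertex ordering a < b < c < d. The simplices of K, each written with vertices in increasing order, are:

  0-simplices (4): a, b, c, d
  1-simplices (6): ab, ac, ad, bc, bd, cd
  2-simplices (4): abc, abd, acd, bcd
  3-simplices (1): abcd

Hence C_0 ≅ Z^4, C_1 ≅ Z^6, C_2 ≅ Z^4, C_3 ≅ Z^1.

Boundary ∂_1: C_1 → C_0 maps an edge to its endpoints' difference, ∂[p,q] = q − p. For instance
  ∂ab = b − a.
As a 4×6 matrix over Z this has rank 3, with invariant factors (1,1,1).

The boundary map ∂_2: C_2 → C_1 maps a triangle to the signed sum of its edges. For instance
  ∂abd = bd − ad + ab,
  ∂acd = cd − ad + ac.
As a 6×4 matrix over Z this has rank 3, with invariant factors (1,1,1).

The boundary map ∂_3: C_3 → C_2 sends each 3-simplex σ to the alternating sum Σ_i (−1)^i (σ with its i-th vertex removed). For instance
  ∂abcd = bcd − acd + abd − abc.
The resulting 4×1 matrix has rank 1, and its Smith normal form has invariant factors (1).

Computing H_k = (kernel of ∂_k) / (image of ∂_{k+1}):

  H_0: rank C_0 − rank ∂_1 = 4 − 3 = 1, and the invariant factors of ∂_1 are all 1, so H_0 = Z.
  H_1: rank ker ∂_1 − rank ∂_2 = (6 − 3) − 3 = 0, and the invariant factors of ∂_2 are all 1, so H_1 = 0.
  H_2: rank ker ∂_2 − rank ∂_3 = (4 − 3) − 1 = 0, and the invariant factors of ∂_3 are all 1, so H_2 = 0.
  H_3: rank ker ∂_3 − rank ∂_4 = (1 − 1) − 0 = 0, and there is no ∂_4, so H_3 = 0.

H_0 ≅ Z,  H_1 = 0,  H_2 = 0,  H_3 = 0.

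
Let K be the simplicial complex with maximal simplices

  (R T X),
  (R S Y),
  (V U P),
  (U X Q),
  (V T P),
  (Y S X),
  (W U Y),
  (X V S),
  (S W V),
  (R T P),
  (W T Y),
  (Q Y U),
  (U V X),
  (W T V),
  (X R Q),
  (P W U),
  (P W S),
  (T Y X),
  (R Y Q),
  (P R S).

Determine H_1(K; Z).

We work with the vertex ordering P < Q < R < S < T < U < V < W < X < Y. The simplices of K, each written with vertices in increasing order, are:

  0-simplices (10): P, Q, R, S, T, U, V, W, X, Y
  1-simplices (30): PR, PS, PT, PU, PV, PW, QR, QU, QX, QY, RS, RT, RX, RY, SV, SW, SX, SY, TV, TW, TX, TY, UV, UW, UX, UY, VW, VX, WY, XY
  2-simplices (20): PRS, PRT, PSW, PTV, PUV, PUW, QRX, QRY, QUX, QUY, RSY, RTX, SVW, SVX, SXY, TVW, TWY, TXY, UVX, UWY

Hence C_0 ≅ Z^10, C_1 ≅ Z^30, C_2 ≅ Z^20.

The boundary map ∂_1: C_1 → C_0 is given by ∂[p,q] = [q] − [p]. For instance
  ∂QX = X − Q.
The 10×30 boundary matrix has rank 9 and Smith normal form diag(1,1,1,1,1,1,1,1,1).

Boundary ∂_2: C_2 → C_1 acts by ∂[p,q,r] = [q,r] − [p,r] + [p,q]. For instance
  ∂QRY = RY − QY + QR,
  ∂TWY = WY − TY + TW.
This gives a 30×20 integer matrix of rank 20; reducing to Smith normal form yields diagonal entries (1,1,1,1,1,1,1,1,1,1,1,1,1,1,1,1,1,1,1,2).

Computing H_k = (kernel of ∂_k) / (image of ∂_{k+1}):

  H_1: rank ker ∂_1 − rank ∂_2 = (30 − 9) − 20 = 1, and ∂_2 has invariant factor 2 > 1, so H_1 = Z ⊕ Z_2.

H_1 ≅ Z ⊕ Z_2.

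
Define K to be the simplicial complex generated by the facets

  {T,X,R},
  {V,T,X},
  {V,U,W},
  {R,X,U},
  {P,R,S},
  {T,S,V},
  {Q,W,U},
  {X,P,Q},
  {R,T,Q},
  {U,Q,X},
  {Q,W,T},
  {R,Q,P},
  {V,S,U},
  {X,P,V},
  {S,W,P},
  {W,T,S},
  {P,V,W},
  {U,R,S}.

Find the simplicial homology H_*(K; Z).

Order the vertices as P < Q < R < S < T < U < V < W < X. Listing each simplex with vertices in this order, K has dimension 2 with simplices:

  0-simplices (9): P, Q, R, S, T, U, V, W, X
  1-simplices (27): PQ, PR, PS, PV, PW, PX, QR, QT, QU, QW, QX, RS, RT, RU, RX, ST, SU, SV, SW, TV, TW, TX, UV, UW, UX, VW, VX
  2-simplices (18): PQR, PQX, PRS, PSW, PVW, PVX, QRT, QTW, QUW, QUX, RSU, RTX, RUX, STV, STW, SUV, TVX, UVW

so the chain groups are C_0 ≅ Z^9, C_1 ≅ Z^27, C_2 ≅ Z^18.

Boundary ∂_1: C_1 → C_0 maps an edge to its endpoints' difference, ∂[p,q] = q − p. For instance
  ∂PX = X − P.
This gives a 9×27 integer matrix of rank 8; reducing to Smith normal form yields diagonal entries (1,1,1,1,1,1,1,1).

The boundary map ∂_2: C_2 → C_1 sends each 2-simplex [p,q,r] to [q,r] − [p,r] + [p,q]. For instance
  ∂QRT = RT − QT + QR,
  ∂PVX = VX − PX + PV.
The resulting 27×18 matrix has rank 18, and its Smith normal form has invariant factors (1,1,1,1,1,1,1,1,1,1,1,1,1,1,1,1,1,2).

Reading off H_k = ker ∂_k / im ∂_{k+1}:

  H_0: rank C_0 − rank ∂_1 = 9 − 8 = 1, and the invariant factors of ∂_1 are all 1, so H_0 = Z.
  H_1: rank ker ∂_1 − rank ∂_2 = (27 − 8) − 18 = 1, and ∂_2 has invariant factor 2 > 1, so H_1 = Z ⊕ Z_2.
  H_2: rank ker ∂_2 − rank ∂_3 = (18 − 18) − 0 = 0, and there is no ∂_3, so H_2 = 0.

H_0 ≅ Z,  H_1 ≅ Z ⊕ Z_2,  H_2 = 0.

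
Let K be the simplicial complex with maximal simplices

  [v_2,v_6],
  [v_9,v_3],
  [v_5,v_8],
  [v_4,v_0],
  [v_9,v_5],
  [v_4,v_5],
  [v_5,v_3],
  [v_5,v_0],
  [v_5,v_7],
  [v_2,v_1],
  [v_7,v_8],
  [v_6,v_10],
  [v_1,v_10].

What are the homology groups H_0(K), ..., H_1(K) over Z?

H_0 ≅ Z^2,  H_1 ≅ Z^4.

Take the total order v_0 < v_1 < v_2 < v_3 < v_4 < v_5 < v_6 < v_7 < v_8 < v_9 < v_10 on the vertex set. Then K (dimension 1) consists of the simplices:

  0-simplices (11): [v_0], [v_1], [v_2], [v_3], [v_4], [v_5], [v_6], [v_7], [v_8], [v_9], [v_10]
  1-simplices (13): [v_0,v_4], [v_0,v_5], [v_1,v_2], [v_1,v_10], [v_2,v_6], [v_3,v_5], [v_3,v_9], [v_4,v_5], [v_5,v_7], [v_5,v_8], [v_5,v_9], [v_6,v_10], [v_7,v_8]

Hence C_0 ≅ Z^11, C_1 ≅ Z^13.

∂_1: C_1 → C_0 is given by ∂[p,q] = [q] − [p].
The 11×13 boundary matrix has rank 9 and Smith normal form diag(1,1,1,1,1,1,1,1,1).

Computing H_k = (kernel of ∂_k) / (image of ∂_{k+1}):

  H_0: rank C_0 − rank ∂_1 = 11 − 9 = 2, and the invariant factors of ∂_1 are all 1, so H_0 ≅ Z^2.
  H_1: rank ker ∂_1 − rank ∂_2 = (13 − 9) − 0 = 4, and there is no ∂_2, so H_1 ≅ Z^4.

As a check, the Euler characteristic is 11 − 13 = -2, which agrees with 2 − 4 = -2.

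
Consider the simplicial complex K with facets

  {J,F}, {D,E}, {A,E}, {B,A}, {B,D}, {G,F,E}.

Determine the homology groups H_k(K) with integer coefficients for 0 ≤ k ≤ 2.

H_0 = Z,  H_1 = Z,  H_2 = 0.

K has 7 vertices, 8 edges, 1 triangle.
rank ∂_0 = 0, rank ∂_1 = 6 ⇒ b_0 = 7 − 0 − 6 = 1; all invariant factors of ∂_1 are 1 so no torsion. So H_0 ≅ Z.
rank ∂_1 = 6, rank ∂_2 = 1 ⇒ b_1 = 8 − 6 − 1 = 1; all invariant factors of ∂_2 are 1 so no torsion. So H_1 ≅ Z.
rank ∂_2 = 1, rank ∂_3 = 0 ⇒ b_2 = 1 − 1 − 0 = 0. So H_2 ≅ 0.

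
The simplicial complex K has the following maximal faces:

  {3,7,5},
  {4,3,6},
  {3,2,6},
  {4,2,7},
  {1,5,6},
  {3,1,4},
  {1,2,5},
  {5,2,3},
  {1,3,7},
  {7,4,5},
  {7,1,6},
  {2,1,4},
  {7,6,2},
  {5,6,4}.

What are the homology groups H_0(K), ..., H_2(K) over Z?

H_0 ≅ Z,  H_1 ≅ Z^2,  H_2 ≅ Z.

We work with the vertex ordering 1 < 2 < 3 < 4 < 5 < 6 < 7. The simplices of K, each written with vertices in increasing order, are:

  0-simplices (7): [1], [2], [3], [4], [5], [6], [7]
  1-simplices (21): [1,2], [1,3], [1,4], [1,5], [1,6], [1,7], [2,3], [2,4], [2,5], [2,6], [2,7], [3,4], [3,5], [3,6], [3,7], [4,5], [4,6], [4,7], [5,6], [5,7], [6,7]
  2-simplices (14): [1,2,4], [1,2,5], [1,3,4], [1,3,7], [1,5,6], [1,6,7], [2,3,5], [2,3,6], [2,4,7], [2,6,7], [3,4,6], [3,5,7], [4,5,6], [4,5,7]

giving chain groups C_0 ≅ Z^7, C_1 ≅ Z^21, C_2 ≅ Z^14.

The boundary map ∂_1: C_1 → C_0 maps an edge to its endpoints' difference, ∂[p,q] = q − p.
The 7×21 boundary matrix has rank 6 and Smith normal form diag(1,1,1,1,1,1).

The boundary map ∂_2: C_2 → C_1 acts by ∂[p,q,r] = [q,r] − [p,r] + [p,q]. For instance
  ∂[2,6,7] = [6,7] − [2,7] + [2,6],
  ∂[1,3,7] = [3,7] − [1,7] + [1,3].
The 21×14 boundary matrix has rank 13 and Smith normal form diag(1,1,1,1,1,1,1,1,1,1,1,1,1).

Reading off H_k = ker ∂_k / im ∂_{k+1}:

  H_0: rank C_0 − rank ∂_1 = 7 − 6 = 1, and the invariant factors of ∂_1 are all 1, so H_0 = Z.
  H_1: rank ker ∂_1 − rank ∂_2 = (21 − 6) − 13 = 2, and the invariant factors of ∂_2 are all 1, so H_1 = Z^2.
  H_2: rank ker ∂_2 − rank ∂_3 = (14 − 13) − 0 = 1, and there is no ∂_3, so H_2 = Z.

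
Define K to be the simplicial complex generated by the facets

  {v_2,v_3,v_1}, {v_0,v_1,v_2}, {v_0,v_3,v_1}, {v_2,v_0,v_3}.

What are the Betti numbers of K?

Take the total order v_0 < v_1 < v_2 < v_3 on the vertex set. Then K (dimension 2) consists of the simplices:

  0-simplices (4): [v_0], [v_1], [v_2], [v_3]
  1-simplices (6): [v_0,v_1], [v_0,v_2], [v_0,v_3], [v_1,v_2], [v_1,v_3], [v_2,v_3]
  2-simplices (4): [v_0,v_1,v_2], [v_0,v_1,v_3], [v_0,v_2,v_3], [v_1,v_2,v_3]

so the chain groups are C_0 ≅ Z^4, C_1 ≅ Z^6, C_2 ≅ Z^4.

The boundary map ∂_1: C_1 → C_0 sends each edge [p,q] (with p < q) to q − p.
This gives a 4×6 integer matrix of rank 3; reducing to Smith normal form yields diagonal entries (1,1,1).

Boundary ∂_2: C_2 → C_1 acts by ∂[p,q,r] = [q,r] − [p,r] + [p,q]. For instance
  ∂[v_0,v_1,v_2] = [v_1,v_2] − [v_0,v_2] + [v_0,v_1],
  ∂[v_0,v_2,v_3] = [v_2,v_3] − [v_0,v_3] + [v_0,v_2].
As a 6×4 matrix over Z this has rank 3, with invariant factors (1,1,1).

Now H_k = ker ∂_k / im ∂_{k+1}, so:

  H_0: rank C_0 − rank ∂_1 = 4 − 3 = 1, and the invariant factors of ∂_1 are all 1, so H_0 ≅ Z.
  H_1: rank ker ∂_1 − rank ∂_2 = (6 − 3) − 3 = 0, and the invariant factors of ∂_2 are all 1, so H_1 ≅ 0.
  H_2: rank ker ∂_2 − rank ∂_3 = (4 − 3) − 0 = 1, and there is no ∂_3, so H_2 ≅ Z.

As a check, the Euler characteristic is 4 − 6 + 4 = 2, which agrees with 1 − 0 + 1 = 2.

Hence the Betti numbers are b_0 = 1, b_1 = 0, b_2 = 1.

b_0 = 1, b_1 = 0, b_2 = 1.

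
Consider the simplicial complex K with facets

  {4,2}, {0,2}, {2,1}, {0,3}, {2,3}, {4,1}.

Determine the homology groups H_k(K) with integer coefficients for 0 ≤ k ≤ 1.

K has 5 vertices, 6 edges.
rank ∂_0 = 0, rank ∂_1 = 4 ⇒ b_0 = 5 − 0 − 4 = 1; all invariant factors of ∂_1 are 1 so no torsion. So H_0 = Z.
rank ∂_1 = 4, rank ∂_2 = 0 ⇒ b_1 = 6 − 4 − 0 = 2. So H_1 = Z^2.

H_0 = Z,  H_1 = Z^2.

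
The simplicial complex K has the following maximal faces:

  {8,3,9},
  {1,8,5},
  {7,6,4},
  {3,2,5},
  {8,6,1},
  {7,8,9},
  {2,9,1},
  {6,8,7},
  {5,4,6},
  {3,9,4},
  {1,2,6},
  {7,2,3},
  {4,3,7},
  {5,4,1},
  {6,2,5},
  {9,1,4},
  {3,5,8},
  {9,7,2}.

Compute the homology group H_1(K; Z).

H_1 ≅ Z ⊕ Z/2Z.

Take the total order 1 < 2 < 3 < 4 < 5 < 6 < 7 < 8 < 9 on the vertex set. Then K (dimension 2) consists of the simplices:

  0-simplices (9): [1], [2], [3], [4], [5], [6], [7], [8], [9]
  1-simplices (27): (27 of them)
  2-simplices (18): [1,2,6], [1,2,9], [1,4,5], [1,4,9], [1,5,8], [1,6,8], [2,3,5], [2,3,7], [2,5,6], [2,7,9], [3,4,7], [3,4,9], [3,5,8], [3,8,9], [4,5,6], [4,6,7], [6,7,8], [7,8,9]

Hence C_0 ≅ Z^9, C_1 ≅ Z^27, C_2 ≅ Z^18.

Boundary ∂_1: C_1 → C_0 maps an edge to its endpoints' difference, ∂[p,q] = q − p. For instance
  ∂[7,9] = [9] − [7].
This gives a 9×27 integer matrix of rank 8; reducing to Smith normal form yields diagonal entries (1,1,1,1,1,1,1,1).

∂_2: C_2 → C_1 acts by ∂[p,q,r] = [q,r] − [p,r] + [p,q]. For instance
  ∂[3,4,9] = [4,9] − [3,9] + [3,4],
  ∂[1,5,8] = [5,8] − [1,8] + [1,5].
This gives a 27×18 integer matrix of rank 18; reducing to Smith normal form yields diagonal entries (1,1,1,1,1,1,1,1,1,1,1,1,1,1,1,1,1,2).

Computing H_k = (kernel of ∂_k) / (image of ∂_{k+1}):

  H_1: rank ker ∂_1 − rank ∂_2 = (27 − 8) − 18 = 1, and ∂_2 has invariant factor 2 > 1, so H_1 = Z ⊕ Z/2Z.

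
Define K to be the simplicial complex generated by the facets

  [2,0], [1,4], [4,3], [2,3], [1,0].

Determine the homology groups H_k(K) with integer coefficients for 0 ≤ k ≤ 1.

Take the total order 0 < 1 < 2 < 3 < 4 on the vertex set. Then K (dimension 1) consists of the simplices:

  0-simplices (5): [0], [1], [2], [3], [4]
  1-simplices (5): [0,1], [0,2], [1,4], [2,3], [3,4]

so the chain groups are C_0 ≅ Z^5, C_1 ≅ Z^5.

∂_1: C_1 → C_0 is given by ∂[p,q] = [q] − [p].
The 5×5 boundary matrix has rank 4 and Smith normal form diag(1,1,1,1).

Now H_k = ker ∂_k / im ∂_{k+1}, so:

  H_0: rank C_0 − rank ∂_1 = 5 − 4 = 1, and the invariant factors of ∂_1 are all 1, so H_0 ≅ Z.
  H_1: rank ker ∂_1 − rank ∂_2 = (5 − 4) − 0 = 1, and there is no ∂_2, so H_1 ≅ Z.

H_0 ≅ Z,  H_1 ≅ Z.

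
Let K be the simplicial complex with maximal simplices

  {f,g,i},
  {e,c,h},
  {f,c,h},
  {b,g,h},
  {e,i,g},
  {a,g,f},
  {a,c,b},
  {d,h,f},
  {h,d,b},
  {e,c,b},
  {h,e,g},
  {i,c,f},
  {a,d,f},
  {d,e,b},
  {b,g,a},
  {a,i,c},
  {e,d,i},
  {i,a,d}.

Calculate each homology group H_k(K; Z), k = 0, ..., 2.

Order the vertices as a < b < c < d < e < f < g < h < i. Listing each simplex with vertices in this order, K has dimension 2 with simplices:

  0-simplices (9): a, b, c, d, e, f, g, h, i
  1-simplices (27): ab, ac, ad, af, ag, ai, bc, bd, be, bg, bh, ce, cf, ch, ci, de, df, dh, di, eg, eh, ei, fg, fh, fi, gh, gi
  2-simplices (18): abc, abg, aci, adf, adi, afg, bce, bde, bdh, bgh, ceh, cfh, cfi, dei, dfh, egh, egi, fgi

so the chain groups are C_0 ≅ Z^9, C_1 ≅ Z^27, C_2 ≅ Z^18.

The boundary map ∂_1: C_1 → C_0 sends each edge [p,q] (with p < q) to q − p. For instance
  ∂ai = i − a.
This gives a 9×27 integer matrix of rank 8; reducing to Smith normal form yields diagonal entries (1,1,1,1,1,1,1,1).

Boundary ∂_2: C_2 → C_1 sends each 2-simplex [p,q,r] to [q,r] − [p,r] + [p,q]. For instance
  ∂bce = ce − be + bc,
  ∂aci = ci − ai + ac.
The resulting 27×18 matrix has rank 18, and its Smith normal form has invariant factors (1,1,1,1,1,1,1,1,1,1,1,1,1,1,1,1,1,2).

Now H_k = ker ∂_k / im ∂_{k+1}, so:

  H_0: rank C_0 − rank ∂_1 = 9 − 8 = 1, and the invariant factors of ∂_1 are all 1, so H_0 = Z.
  H_1: rank ker ∂_1 − rank ∂_2 = (27 − 8) − 18 = 1, and ∂_2 has invariant factor 2 > 1, so H_1 = Z ⊕ Z/2Z.
  H_2: rank ker ∂_2 − rank ∂_3 = (18 − 18) − 0 = 0, and there is no ∂_3, so H_2 = 0.

As a check, the Euler characteristic is 9 − 27 + 18 = 0, which agrees with 1 − 1 + 0 = 0.

H_0 = Z,  H_1 = Z ⊕ Z/2Z,  H_2 = 0.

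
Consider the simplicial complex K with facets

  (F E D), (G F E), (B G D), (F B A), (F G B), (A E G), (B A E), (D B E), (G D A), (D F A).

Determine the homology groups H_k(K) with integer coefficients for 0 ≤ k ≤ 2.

H_0 ≅ Z,  H_1 ≅ Z/2,  H_2 = 0.

Order the vertices as A < B < D < E < F < G. Listing each simplex with vertices in this order, K has dimension 2 with simplices:

  0-simplices (6): A, B, D, E, F, G
  1-simplices (15): AB, AD, AE, AF, AG, BD, BE, BF, BG, DE, DF, DG, EF, EG, FG
  2-simplices (10): ABE, ABF, ADF, ADG, AEG, BDE, BDG, BFG, DEF, EFG

so the chain groups are C_0 ≅ Z^6, C_1 ≅ Z^15, C_2 ≅ Z^10.

The boundary map ∂_1: C_1 → C_0 sends each edge [p,q] (with p < q) to q − p. For instance
  ∂BF = F − B.
As a 6×15 matrix over Z this has rank 5, with invariant factors (1,1,1,1,1).

Boundary ∂_2: C_2 → C_1 acts by ∂[p,q,r] = [q,r] − [p,r] + [p,q]. For instance
  ∂BDE = DE − BE + BD,
  ∂ABF = BF − AF + AB.
The resulting 15×10 matrix has rank 10, and its Smith normal form has invariant factors (1,1,1,1,1,1,1,1,1,2).

Reading off H_k = ker ∂_k / im ∂_{k+1}:

  H_0: rank C_0 − rank ∂_1 = 6 − 5 = 1, and the invariant factors of ∂_1 are all 1, so H_0 = Z.
  H_1: rank ker ∂_1 − rank ∂_2 = (15 − 5) − 10 = 0, and ∂_2 has invariant factor 2 > 1, so H_1 = Z/2.
  H_2: rank ker ∂_2 − rank ∂_3 = (10 − 10) − 0 = 0, and there is no ∂_3, so H_2 = 0.

As a check, the Euler characteristic is 6 − 15 + 10 = 1, which agrees with 1 − 0 + 0 = 1.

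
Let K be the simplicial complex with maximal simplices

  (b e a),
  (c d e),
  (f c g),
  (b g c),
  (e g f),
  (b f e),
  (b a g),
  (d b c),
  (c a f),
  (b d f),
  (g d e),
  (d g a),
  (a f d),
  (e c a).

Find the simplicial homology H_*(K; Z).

H_0 ≅ Z,  H_1 ≅ Z^2,  H_2 ≅ Z.

Fix the vertex order a < b < c < d < e < f < g and write every simplex with vertices in increasing order. Then dim K = 2 and the simplices of K are:

  0-simplices (7): a, b, c, d, e, f, g
  1-simplices (21): ab, ac, ad, ae, af, ag, bc, bd, be, bf, bg, cd, ce, cf, cg, de, df, dg, ef, eg, fg
  2-simplices (14): abe, abg, ace, acf, adf, adg, bcd, bcg, bdf, bef, cde, cfg, deg, efg

Hence C_0 ≅ Z^7, C_1 ≅ Z^21, C_2 ≅ Z^14.

The boundary map ∂_1: C_1 → C_0 maps an edge to its endpoints' difference, ∂[p,q] = q − p. For instance
  ∂fg = g − f.
As a 7×21 matrix over Z this has rank 6, with invariant factors (1,1,1,1,1,1).

The boundary map ∂_2: C_2 → C_1 maps a triangle to the signed sum of its edges. For instance
  ∂adg = dg − ag + ad,
  ∂efg = fg − eg + ef.
The 21×14 boundary matrix has rank 13 and Smith normal form diag(1,1,1,1,1,1,1,1,1,1,1,1,1).

Reading off H_k = ker ∂_k / im ∂_{k+1}:

  H_0: rank C_0 − rank ∂_1 = 7 − 6 = 1, and the invariant factors of ∂_1 are all 1, so H_0 ≅ Z.
  H_1: rank ker ∂_1 − rank ∂_2 = (21 − 6) − 13 = 2, and the invariant factors of ∂_2 are all 1, so H_1 ≅ Z^2.
  H_2: rank ker ∂_2 − rank ∂_3 = (14 − 13) − 0 = 1, and there is no ∂_3, so H_2 ≅ Z.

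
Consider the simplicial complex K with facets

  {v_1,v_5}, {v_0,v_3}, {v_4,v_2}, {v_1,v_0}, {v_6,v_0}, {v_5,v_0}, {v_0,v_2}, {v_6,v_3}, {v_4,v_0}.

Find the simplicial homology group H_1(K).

K has 7 vertices, 9 edges.
rank ∂_1 = 6, rank ∂_2 = 0 ⇒ b_1 = 9 − 6 − 0 = 3. So H_1 = Z^3.

H_1 ≅ Z^3.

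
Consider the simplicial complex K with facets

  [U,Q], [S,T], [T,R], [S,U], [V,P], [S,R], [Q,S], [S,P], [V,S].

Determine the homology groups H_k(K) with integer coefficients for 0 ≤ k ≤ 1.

Take the total order P < Q < R < S < T < U < V on the vertex set. Then K (dimension 1) consists of the simplices:

  0-simplices (7): P, Q, R, S, T, U, V
  1-simplices (9): PS, PV, QS, QU, RS, RT, ST, SU, SV

giving chain groups C_0 ≅ Z^7, C_1 ≅ Z^9.

Boundary ∂_1: C_1 → C_0 is given by ∂[p,q] = [q] − [p]. For instance
  ∂RS = S − R.
This gives a 7×9 integer matrix of rank 6; reducing to Smith normal form yields diagonal entries (1,1,1,1,1,1).

Computing H_k = (kernel of ∂_k) / (image of ∂_{k+1}):

  H_0: rank C_0 − rank ∂_1 = 7 − 6 = 1, and the invariant factors of ∂_1 are all 1, so H_0 = Z.
  H_1: rank ker ∂_1 − rank ∂_2 = (9 − 6) − 0 = 3, and there is no ∂_2, so H_1 = Z^3.

H_0 = Z,  H_1 = Z^3.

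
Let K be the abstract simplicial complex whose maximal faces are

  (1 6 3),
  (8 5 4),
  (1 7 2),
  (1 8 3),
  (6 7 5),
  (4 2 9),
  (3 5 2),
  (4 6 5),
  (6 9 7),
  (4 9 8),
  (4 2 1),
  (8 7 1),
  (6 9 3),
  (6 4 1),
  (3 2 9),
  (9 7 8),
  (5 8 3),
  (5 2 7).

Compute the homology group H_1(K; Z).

H_1 = Z^2.

Order the vertices as 1 < 2 < 3 < 4 < 5 < 6 < 7 < 8 < 9. Listing each simplex with vertices in this order, K has dimension 2 with simplices:

  0-simplices (9): [1], [2], [3], [4], [5], [6], [7], [8], [9]
  1-simplices (27): (27 of them)
  2-simplices (18): [1,2,4], [1,2,7], [1,3,6], [1,3,8], [1,4,6], [1,7,8], [2,3,5], [2,3,9], [2,4,9], [2,5,7], [3,5,8], [3,6,9], [4,5,6], [4,5,8], [4,8,9], [5,6,7], [6,7,9], [7,8,9]

giving chain groups C_0 ≅ Z^9, C_1 ≅ Z^27, C_2 ≅ Z^18.

The boundary map ∂_1: C_1 → C_0 sends each edge [p,q] (with p < q) to q − p.
This gives a 9×27 integer matrix of rank 8; reducing to Smith normal form yields diagonal entries (1,1,1,1,1,1,1,1).

∂_2: C_2 → C_1 sends each 2-simplex [p,q,r] to [q,r] − [p,r] + [p,q]. For instance
  ∂[1,3,6] = [3,6] − [1,6] + [1,3],
  ∂[6,7,9] = [7,9] − [6,9] + [6,7].
As a 27×18 matrix over Z this has rank 17, with invariant factors (1,1,1,1,1,1,1,1,1,1,1,1,1,1,1,1,1).

Computing H_k = (kernel of ∂_k) / (image of ∂_{k+1}):

  H_1: rank ker ∂_1 − rank ∂_2 = (27 − 8) − 17 = 2, and the invariant factors of ∂_2 are all 1, so H_1 = Z^2.

(K is a triangulation of the torus T^2.)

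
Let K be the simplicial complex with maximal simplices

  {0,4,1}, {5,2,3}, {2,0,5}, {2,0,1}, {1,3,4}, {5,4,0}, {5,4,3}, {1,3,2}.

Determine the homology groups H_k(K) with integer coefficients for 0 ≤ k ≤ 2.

Fix the vertex order 0 < 1 < 2 < 3 < 4 < 5 and write every simplex with vertices in increasing order. Then dim K = 2 and the simplices of K are:

  0-simplices (6): [0], [1], [2], [3], [4], [5]
  1-simplices (12): [0,1], [0,2], [0,4], [0,5], [1,2], [1,3], [1,4], [2,3], [2,5], [3,4], [3,5], [4,5]
  2-simplices (8): [0,1,2], [0,1,4], [0,2,5], [0,4,5], [1,2,3], [1,3,4], [2,3,5], [3,4,5]

giving chain groups C_0 ≅ Z^6, C_1 ≅ Z^12, C_2 ≅ Z^8.

Boundary ∂_1: C_1 → C_0 sends each edge [p,q] (with p < q) to q − p.
This gives a 6×12 integer matrix of rank 5; reducing to Smith normal form yields diagonal entries (1,1,1,1,1).

The boundary map ∂_2: C_2 → C_1 sends each 2-simplex [p,q,r] to [q,r] − [p,r] + [p,q]. For instance
  ∂[0,4,5] = [4,5] − [0,5] + [0,4],
  ∂[1,2,3] = [2,3] − [1,3] + [1,2].
This gives a 12×8 integer matrix of rank 7; reducing to Smith normal form yields diagonal entries (1,1,1,1,1,1,1).

Now H_k = ker ∂_k / im ∂_{k+1}, so:

  H_0: rank C_0 − rank ∂_1 = 6 − 5 = 1, and the invariant factors of ∂_1 are all 1, so H_0 ≅ Z.
  H_1: rank ker ∂_1 − rank ∂_2 = (12 − 5) − 7 = 0, and the invariant factors of ∂_2 are all 1, so H_1 ≅ 0.
  H_2: rank ker ∂_2 − rank ∂_3 = (8 − 7) − 0 = 1, and there is no ∂_3, so H_2 ≅ Z.

H_0 = Z,  H_1 = 0,  H_2 = Z.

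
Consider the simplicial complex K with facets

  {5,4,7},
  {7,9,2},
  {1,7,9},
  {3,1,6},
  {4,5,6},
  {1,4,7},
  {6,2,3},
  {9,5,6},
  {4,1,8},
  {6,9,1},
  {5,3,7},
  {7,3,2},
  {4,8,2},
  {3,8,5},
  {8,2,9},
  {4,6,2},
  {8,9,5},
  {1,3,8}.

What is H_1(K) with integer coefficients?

Order the vertices as 1 < 2 < 3 < 4 < 5 < 6 < 7 < 8 < 9. Listing each simplex with vertices in this order, K has dimension 2 with simplices:

  0-simplices (9): [1], [2], [3], [4], [5], [6], [7], [8], [9]
  1-simplices (27): (27 of them)
  2-simplices (18): [1,3,6], [1,3,8], [1,4,7], [1,4,8], [1,6,9], [1,7,9], [2,3,6], [2,3,7], [2,4,6], [2,4,8], [2,7,9], [2,8,9], [3,5,7], [3,5,8], [4,5,6], [4,5,7], [5,6,9], [5,8,9]

Hence C_0 ≅ Z^9, C_1 ≅ Z^27, C_2 ≅ Z^18.

Boundary ∂_1: C_1 → C_0 is given by ∂[p,q] = [q] − [p].
The resulting 9×27 matrix has rank 8, and its Smith normal form has invariant factors (1,1,1,1,1,1,1,1).

The boundary map ∂_2: C_2 → C_1 maps a triangle to the signed sum of its edges. For instance
  ∂[5,8,9] = [8,9] − [5,9] + [5,8],
  ∂[1,4,7] = [4,7] − [1,7] + [1,4].
The 27×18 boundary matrix has rank 17 and Smith normal form diag(1,1,1,1,1,1,1,1,1,1,1,1,1,1,1,1,1).

Now H_k = ker ∂_k / im ∂_{k+1}, so:

  H_1: rank ker ∂_1 − rank ∂_2 = (27 − 8) − 17 = 2, and the invariant factors of ∂_2 are all 1, so H_1 ≅ Z^2.

H_1 ≅ Z^2.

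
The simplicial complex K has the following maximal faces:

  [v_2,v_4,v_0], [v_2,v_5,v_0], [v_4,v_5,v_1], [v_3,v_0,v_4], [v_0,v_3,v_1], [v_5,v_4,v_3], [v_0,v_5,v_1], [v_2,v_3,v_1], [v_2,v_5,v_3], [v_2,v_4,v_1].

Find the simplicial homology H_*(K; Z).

Order the vertices as v_0 < v_1 < v_2 < v_3 < v_4 < v_5. Listing each simplex with vertices in this order, K has dimension 2 with simplices:

  0-simplices (6): [v_0], [v_1], [v_2], [v_3], [v_4], [v_5]
  1-simplices (15): (15 of them)
  2-simplices (10): [v_0,v_1,v_3], [v_0,v_1,v_5], [v_0,v_2,v_4], [v_0,v_2,v_5], [v_0,v_3,v_4], [v_1,v_2,v_3], [v_1,v_2,v_4], [v_1,v_4,v_5], [v_2,v_3,v_5], [v_3,v_4,v_5]

giving chain groups C_0 ≅ Z^6, C_1 ≅ Z^15, C_2 ≅ Z^10.

The boundary map ∂_1: C_1 → C_0 is given by ∂[p,q] = [q] − [p]. For instance
  ∂[v_1,v_4] = [v_4] − [v_1].
The resulting 6×15 matrix has rank 5, and its Smith normal form has invariant factors (1,1,1,1,1).

Boundary ∂_2: C_2 → C_1 acts by ∂[p,q,r] = [q,r] − [p,r] + [p,q]. For instance
  ∂[v_0,v_1,v_3] = [v_1,v_3] − [v_0,v_3] + [v_0,v_1],
  ∂[v_1,v_2,v_3] = [v_2,v_3] − [v_1,v_3] + [v_1,v_2].
As a 15×10 matrix over Z this has rank 10, with invariant factors (1,1,1,1,1,1,1,1,1,2).

From H_k ≅ ker(∂_k) / im(∂_{k+1}) we obtain:

  H_0: rank C_0 − rank ∂_1 = 6 − 5 = 1, and the invariant factors of ∂_1 are all 1, so H_0 ≅ Z.
  H_1: rank ker ∂_1 − rank ∂_2 = (15 − 5) − 10 = 0, and ∂_2 has invariant factor 2 > 1, so H_1 ≅ Z/2Z.
  H_2: rank ker ∂_2 − rank ∂_3 = (10 − 10) − 0 = 0, and there is no ∂_3, so H_2 ≅ 0.

As a check, the Euler characteristic is 6 − 15 + 10 = 1, which agrees with 1 − 0 + 0 = 1.

H_0 = Z,  H_1 = Z/2Z,  H_2 = 0.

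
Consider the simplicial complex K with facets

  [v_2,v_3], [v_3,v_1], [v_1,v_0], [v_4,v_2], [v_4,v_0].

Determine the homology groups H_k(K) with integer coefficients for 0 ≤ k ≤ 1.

We work with the vertex ordering v_0 < v_1 < v_2 < v_3 < v_4. The simplices of K, each written with vertices in increasing order, are:

  0-simplices (5): [v_0], [v_1], [v_2], [v_3], [v_4]
  1-simplices (5): [v_0,v_1], [v_0,v_4], [v_1,v_3], [v_2,v_3], [v_2,v_4]

Hence C_0 ≅ Z^5, C_1 ≅ Z^5.

The boundary map ∂_1: C_1 → C_0 is given by ∂[p,q] = [q] − [p]. For instance
  ∂[v_0,v_1] = [v_1] − [v_0].
The resulting 5×5 matrix has rank 4, and its Smith normal form has invariant factors (1,1,1,1).

From H_k ≅ ker(∂_k) / im(∂_{k+1}) we obtain:

  H_0: rank C_0 − rank ∂_1 = 5 − 4 = 1, and the invariant factors of ∂_1 are all 1, so H_0 = Z.
  H_1: rank ker ∂_1 − rank ∂_2 = (5 − 4) − 0 = 1, and there is no ∂_2, so H_1 = Z.

As a check, the Euler characteristic is 5 − 5 = 0, which agrees with 1 − 1 = 0.
(K is a triangulation of the circle S^1.)

H_0 ≅ Z,  H_1 ≅ Z.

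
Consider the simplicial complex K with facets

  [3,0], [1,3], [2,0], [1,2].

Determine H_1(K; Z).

H_1 = Z.

Fix the vertex order 0 < 1 < 2 < 3 and write every simplex with vertices in increasing order. Then dim K = 1 and the simplices of K are:

  0-simplices (4): [0], [1], [2], [3]
  1-simplices (4): [0,2], [0,3], [1,2], [1,3]

Hence C_0 ≅ Z^4, C_1 ≅ Z^4.

∂_1: C_1 → C_0 maps an edge to its endpoints' difference, ∂[p,q] = q − p.
The resulting 4×4 matrix has rank 3, and its Smith normal form has invariant factors (1,1,1).

Reading off H_k = ker ∂_k / im ∂_{k+1}:

  H_1: rank ker ∂_1 − rank ∂_2 = (4 − 3) − 0 = 1, and there is no ∂_2, so H_1 = Z.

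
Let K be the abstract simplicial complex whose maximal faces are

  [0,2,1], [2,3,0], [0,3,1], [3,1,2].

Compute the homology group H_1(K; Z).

Fix the vertex order 0 < 1 < 2 < 3 and write every simplex with vertices in increasing order. Then dim K = 2 and the simplices of K are:

  0-simplices (4): [0], [1], [2], [3]
  1-simplices (6): [0,1], [0,2], [0,3], [1,2], [1,3], [2,3]
  2-simplices (4): [0,1,2], [0,1,3], [0,2,3], [1,2,3]

Hence C_0 ≅ Z^4, C_1 ≅ Z^6, C_2 ≅ Z^4.

∂_1: C_1 → C_0 maps an edge to its endpoints' difference, ∂[p,q] = q − p.
The 4×6 boundary matrix has rank 3 and Smith normal form diag(1,1,1).

Boundary ∂_2: C_2 → C_1 acts by ∂[p,q,r] = [q,r] − [p,r] + [p,q]. For instance
  ∂[0,2,3] = [2,3] − [0,3] + [0,2],
  ∂[0,1,2] = [1,2] − [0,2] + [0,1].
The 6×4 boundary matrix has rank 3 and Smith normal form diag(1,1,1).

Now H_k = ker ∂_k / im ∂_{k+1}, so:

  H_1: rank ker ∂_1 − rank ∂_2 = (6 − 3) − 3 = 0, and the invariant factors of ∂_2 are all 1, so H_1 = 0.

(K is a triangulation of the 2-sphere S^2.)

H_1 = 0.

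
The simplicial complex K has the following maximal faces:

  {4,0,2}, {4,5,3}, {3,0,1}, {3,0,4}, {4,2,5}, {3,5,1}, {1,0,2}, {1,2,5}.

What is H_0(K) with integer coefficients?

We work with the vertex ordering 0 < 1 < 2 < 3 < 4 < 5. The simplices of K, each written with vertices in increasing order, are:

  0-simplices (6): [0], [1], [2], [3], [4], [5]
  1-simplices (12): [0,1], [0,2], [0,3], [0,4], [1,2], [1,3], [1,5], [2,4], [2,5], [3,4], [3,5], [4,5]
  2-simplices (8): [0,1,2], [0,1,3], [0,2,4], [0,3,4], [1,2,5], [1,3,5], [2,4,5], [3,4,5]

Hence C_0 ≅ Z^6, C_1 ≅ Z^12, C_2 ≅ Z^8.

Boundary ∂_1: C_1 → C_0 sends each edge [p,q] (with p < q) to q − p. For instance
  ∂[3,5] = [5] − [3].
The resulting 6×12 matrix has rank 5, and its Smith normal form has invariant factors (1,1,1,1,1).

The boundary map ∂_2: C_2 → C_1 sends each 2-simplex [p,q,r] to [q,r] − [p,r] + [p,q]. For instance
  ∂[3,4,5] = [4,5] − [3,5] + [3,4],
  ∂[1,2,5] = [2,5] − [1,5] + [1,2].
The resulting 12×8 matrix has rank 7, and its Smith normal form has invariant factors (1,1,1,1,1,1,1).

Reading off H_k = ker ∂_k / im ∂_{k+1}:

  H_0: rank C_0 − rank ∂_1 = 6 − 5 = 1, and the invariant factors of ∂_1 are all 1, so H_0 = Z.

H_0 ≅ Z.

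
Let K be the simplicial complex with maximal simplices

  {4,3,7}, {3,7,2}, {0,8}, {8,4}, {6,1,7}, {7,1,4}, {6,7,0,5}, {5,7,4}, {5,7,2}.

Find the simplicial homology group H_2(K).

We work with the vertex ordering 0 < 1 < 2 < 3 < 4 < 5 < 6 < 7 < 8. The simplices of K, each written with vertices in increasing order, are:

  0-simplices (9): [0], [1], [2], [3], [4], [5], [6], [7], [8]
  1-simplices (18): [0,5], [0,6], [0,7], [0,8], [1,4], [1,6], [1,7], [2,3], [2,5], [2,7], [3,4], [3,7], [4,5], [4,7], [4,8], [5,6], [5,7], [6,7]
  2-simplices (10): [0,5,6], [0,5,7], [0,6,7], [1,4,7], [1,6,7], [2,3,7], [2,5,7], [3,4,7], [4,5,7], [5,6,7]
  3-simplices (1): [0,5,6,7]

giving chain groups C_0 ≅ Z^9, C_1 ≅ Z^18, C_2 ≅ Z^10, C_3 ≅ Z^1.

Boundary ∂_1: C_1 → C_0 maps an edge to its endpoints' difference, ∂[p,q] = q − p.
This gives a 9×18 integer matrix of rank 8; reducing to Smith normal form yields diagonal entries (1,1,1,1,1,1,1,1).

∂_2: C_2 → C_1 sends each 2-simplex [p,q,r] to [q,r] − [p,r] + [p,q]. For instance
  ∂[1,4,7] = [4,7] − [1,7] + [1,4],
  ∂[0,6,7] = [6,7] − [0,7] + [0,6].
This gives a 18×10 integer matrix of rank 9; reducing to Smith normal form yields diagonal entries (1,1,1,1,1,1,1,1,1).

Boundary ∂_3: C_3 → C_2 sends each 3-simplex σ to the alternating sum Σ_i (−1)^i (σ with its i-th vertex removed). For instance
  ∂[0,5,6,7] = [5,6,7] − [0,6,7] + [0,5,7] − [0,5,6].
This gives a 10×1 integer matrix of rank 1; reducing to Smith normal form yields diagonal entries (1).

Computing H_k = (kernel of ∂_k) / (image of ∂_{k+1}):

  H_2: rank ker ∂_2 − rank ∂_3 = (10 − 9) − 1 = 0, and the invariant factors of ∂_3 are all 1, so H_2 ≅ 0.

H_2 = 0.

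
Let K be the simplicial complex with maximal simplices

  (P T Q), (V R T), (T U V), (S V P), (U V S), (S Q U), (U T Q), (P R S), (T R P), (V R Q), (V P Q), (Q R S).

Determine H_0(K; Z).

K has 7 vertices, 18 edges, 12 triangles.
rank ∂_0 = 0, rank ∂_1 = 6 ⇒ b_0 = 7 − 0 − 6 = 1; all invariant factors of ∂_1 are 1 so no torsion. So H_0 = Z.

H_0 = Z.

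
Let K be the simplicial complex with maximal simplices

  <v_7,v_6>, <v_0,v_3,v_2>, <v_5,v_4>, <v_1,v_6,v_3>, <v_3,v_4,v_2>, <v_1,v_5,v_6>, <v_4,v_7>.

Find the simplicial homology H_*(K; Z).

Fix the vertex order v_0 < v_1 < v_2 < v_3 < v_4 < v_5 < v_6 < v_7 and write every simplex with vertices in increasing order. Then dim K = 2 and the simplices of K are:

  0-simplices (8): [v_0], [v_1], [v_2], [v_3], [v_4], [v_5], [v_6], [v_7]
  1-simplices (13): [v_0,v_2], [v_0,v_3], [v_1,v_3], [v_1,v_5], [v_1,v_6], [v_2,v_3], [v_2,v_4], [v_3,v_4], [v_3,v_6], [v_4,v_5], [v_4,v_7], [v_5,v_6], [v_6,v_7]
  2-simplices (4): [v_0,v_2,v_3], [v_1,v_3,v_6], [v_1,v_5,v_6], [v_2,v_3,v_4]

Hence C_0 ≅ Z^8, C_1 ≅ Z^13, C_2 ≅ Z^4.

Boundary ∂_1: C_1 → C_0 sends each edge [p,q] (with p < q) to q − p. For instance
  ∂[v_0,v_2] = [v_2] − [v_0].
This gives a 8×13 integer matrix of rank 7; reducing to Smith normal form yields diagonal entries (1,1,1,1,1,1,1).

Boundary ∂_2: C_2 → C_1 acts by ∂[p,q,r] = [q,r] − [p,r] + [p,q]. For instance
  ∂[v_2,v_3,v_4] = [v_3,v_4] − [v_2,v_4] + [v_2,v_3],
  ∂[v_0,v_2,v_3] = [v_2,v_3] − [v_0,v_3] + [v_0,v_2].
The 13×4 boundary matrix has rank 4 and Smith normal form diag(1,1,1,1).

Now H_k = ker ∂_k / im ∂_{k+1}, so:

  H_0: rank C_0 − rank ∂_1 = 8 − 7 = 1, and the invariant factors of ∂_1 are all 1, so H_0 = Z.
  H_1: rank ker ∂_1 − rank ∂_2 = (13 − 7) − 4 = 2, and the invariant factors of ∂_2 are all 1, so H_1 = Z^2.
  H_2: rank ker ∂_2 − rank ∂_3 = (4 − 4) − 0 = 0, and there is no ∂_3, so H_2 = 0.

As a check, the Euler characteristic is 8 − 13 + 4 = -1, which agrees with 1 − 2 + 0 = -1.

H_0 = Z,  H_1 = Z^2,  H_2 = 0.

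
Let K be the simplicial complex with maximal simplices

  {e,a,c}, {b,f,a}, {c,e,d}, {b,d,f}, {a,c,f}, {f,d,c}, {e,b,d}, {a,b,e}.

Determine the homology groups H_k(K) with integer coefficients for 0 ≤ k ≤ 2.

K has 6 vertices, 12 edges, 8 triangles.
rank ∂_0 = 0, rank ∂_1 = 5 ⇒ b_0 = 6 − 0 − 5 = 1; all invariant factors of ∂_1 are 1 so no torsion. So H_0 ≅ Z.
rank ∂_1 = 5, rank ∂_2 = 7 ⇒ b_1 = 12 − 5 − 7 = 0; all invariant factors of ∂_2 are 1 so no torsion. So H_1 ≅ 0.
rank ∂_2 = 7, rank ∂_3 = 0 ⇒ b_2 = 8 − 7 − 0 = 1. So H_2 ≅ Z.

H_0 ≅ Z,  H_1 = 0,  H_2 ≅ Z.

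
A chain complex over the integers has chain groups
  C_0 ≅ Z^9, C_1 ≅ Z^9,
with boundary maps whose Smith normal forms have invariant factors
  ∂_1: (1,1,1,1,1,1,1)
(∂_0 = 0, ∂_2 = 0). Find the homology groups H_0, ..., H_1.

H_0 = Z^2,  H_1 = Z^2.

H_0: b_0 = 9 − 0 − 7 = 2; torsion from ∂_1 factors > 1: none. So H_0 = Z^2.
H_1: b_1 = 9 − 7 − 0 = 2; torsion from ∂_2 factors > 1: none. So H_1 = Z^2.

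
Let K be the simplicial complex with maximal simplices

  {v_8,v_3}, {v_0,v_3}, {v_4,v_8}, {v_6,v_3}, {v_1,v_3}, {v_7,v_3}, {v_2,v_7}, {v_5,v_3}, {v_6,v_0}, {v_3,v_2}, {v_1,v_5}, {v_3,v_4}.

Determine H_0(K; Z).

H_0 = Z.

Fix the vertex order v_0 < v_1 < v_2 < v_3 < v_4 < v_5 < v_6 < v_7 < v_8 and write every simplex with vertices in increasing order. Then dim K = 1 and the simplices of K are:

  0-simplices (9): [v_0], [v_1], [v_2], [v_3], [v_4], [v_5], [v_6], [v_7], [v_8]
  1-simplices (12): [v_0,v_3], [v_0,v_6], [v_1,v_3], [v_1,v_5], [v_2,v_3], [v_2,v_7], [v_3,v_4], [v_3,v_5], [v_3,v_6], [v_3,v_7], [v_3,v_8], [v_4,v_8]

so the chain groups are C_0 ≅ Z^9, C_1 ≅ Z^12.

Boundary ∂_1: C_1 → C_0 sends each edge [p,q] (with p < q) to q − p.
As a 9×12 matrix over Z this has rank 8, with invariant factors (1,1,1,1,1,1,1,1).

Reading off H_k = ker ∂_k / im ∂_{k+1}:

  H_0: rank C_0 − rank ∂_1 = 9 − 8 = 1, and the invariant factors of ∂_1 are all 1, so H_0 = Z.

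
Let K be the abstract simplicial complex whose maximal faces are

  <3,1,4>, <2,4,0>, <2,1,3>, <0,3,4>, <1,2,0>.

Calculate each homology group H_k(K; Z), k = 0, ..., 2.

We work with the vertex ordering 0 < 1 < 2 < 3 < 4. The simplices of K, each written with vertices in increasing order, are:

  0-simplices (5): [0], [1], [2], [3], [4]
  1-simplices (10): [0,1], [0,2], [0,3], [0,4], [1,2], [1,3], [1,4], [2,3], [2,4], [3,4]
  2-simplices (5): [0,1,2], [0,2,4], [0,3,4], [1,2,3], [1,3,4]

giving chain groups C_0 ≅ Z^5, C_1 ≅ Z^10, C_2 ≅ Z^5.

The boundary map ∂_1: C_1 → C_0 maps an edge to its endpoints' difference, ∂[p,q] = q − p. For instance
  ∂[1,2] = [2] − [1].
This gives a 5×10 integer matrix of rank 4; reducing to Smith normal form yields diagonal entries (1,1,1,1).

∂_2: C_2 → C_1 maps a triangle to the signed sum of its edges. For instance
  ∂[0,3,4] = [3,4] − [0,4] + [0,3],
  ∂[0,1,2] = [1,2] − [0,2] + [0,1].
As a 10×5 matrix over Z this has rank 5, with invariant factors (1,1,1,1,1).

Now H_k = ker ∂_k / im ∂_{k+1}, so:

  H_0: rank C_0 − rank ∂_1 = 5 − 4 = 1, and the invariant factors of ∂_1 are all 1, so H_0 = Z.
  H_1: rank ker ∂_1 − rank ∂_2 = (10 − 4) − 5 = 1, and the invariant factors of ∂_2 are all 1, so H_1 = Z.
  H_2: rank ker ∂_2 − rank ∂_3 = (5 − 5) − 0 = 0, and there is no ∂_3, so H_2 = 0.

As a check, the Euler characteristic is 5 − 10 + 5 = 0, which agrees with 1 − 1 + 0 = 0.
(K is a triangulation of the Möbius band.)

H_0 ≅ Z,  H_1 ≅ Z,  H_2 = 0.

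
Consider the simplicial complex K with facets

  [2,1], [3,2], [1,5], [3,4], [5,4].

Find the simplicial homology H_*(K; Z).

H_0 ≅ Z,  H_1 ≅ Z.

Order the vertices as 1 < 2 < 3 < 4 < 5. Listing each simplex with vertices in this order, K has dimension 1 with simplices:

  0-simplices (5): [1], [2], [3], [4], [5]
  1-simplices (5): [1,2], [1,5], [2,3], [3,4], [4,5]

giving chain groups C_0 ≅ Z^5, C_1 ≅ Z^5.

Boundary ∂_1: C_1 → C_0 maps an edge to its endpoints' difference, ∂[p,q] = q − p. For instance
  ∂[1,5] = [5] − [1].
The resulting 5×5 matrix has rank 4, and its Smith normal form has invariant factors (1,1,1,1).

Computing H_k = (kernel of ∂_k) / (image of ∂_{k+1}):

  H_0: rank C_0 − rank ∂_1 = 5 − 4 = 1, and the invariant factors of ∂_1 are all 1, so H_0 ≅ Z.
  H_1: rank ker ∂_1 − rank ∂_2 = (5 − 4) − 0 = 1, and there is no ∂_2, so H_1 ≅ Z.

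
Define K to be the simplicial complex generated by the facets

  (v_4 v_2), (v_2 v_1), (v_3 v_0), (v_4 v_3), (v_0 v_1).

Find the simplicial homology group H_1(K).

Order the vertices as v_0 < v_1 < v_2 < v_3 < v_4. Listing each simplex with vertices in this order, K has dimension 1 with simplices:

  0-simplices (5): [v_0], [v_1], [v_2], [v_3], [v_4]
  1-simplices (5): [v_0,v_1], [v_0,v_3], [v_1,v_2], [v_2,v_4], [v_3,v_4]

giving chain groups C_0 ≅ Z^5, C_1 ≅ Z^5.

∂_1: C_1 → C_0 is given by ∂[p,q] = [q] − [p]. For instance
  ∂[v_2,v_4] = [v_4] − [v_2].
As a 5×5 matrix over Z this has rank 4, with invariant factors (1,1,1,1).

Computing H_k = (kernel of ∂_k) / (image of ∂_{k+1}):

  H_1: rank ker ∂_1 − rank ∂_2 = (5 − 4) − 0 = 1, and there is no ∂_2, so H_1 = Z.

(K is a triangulation of the circle S^1.)

H_1 = Z.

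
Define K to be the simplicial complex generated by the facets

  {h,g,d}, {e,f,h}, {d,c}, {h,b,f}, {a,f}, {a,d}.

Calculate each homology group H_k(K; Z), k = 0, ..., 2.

H_0 ≅ Z,  H_1 ≅ Z,  H_2 = 0.

Fix the vertex order a < b < c < d < e < f < g < h and write every simplex with vertices in increasing order. Then dim K = 2 and the simplices of K are:

  0-simplices (8): a, b, c, d, e, f, g, h
  1-simplices (11): ad, af, bf, bh, cd, dg, dh, ef, eh, fh, gh
  2-simplices (3): bfh, dgh, efh

giving chain groups C_0 ≅ Z^8, C_1 ≅ Z^11, C_2 ≅ Z^3.

Boundary ∂_1: C_1 → C_0 maps an edge to its endpoints' difference, ∂[p,q] = q − p. For instance
  ∂ad = d − a.
This gives a 8×11 integer matrix of rank 7; reducing to Smith normal form yields diagonal entries (1,1,1,1,1,1,1).

The boundary map ∂_2: C_2 → C_1 sends each 2-simplex [p,q,r] to [q,r] − [p,r] + [p,q]. For instance
  ∂dgh = gh − dh + dg,
  ∂bfh = fh − bh + bf.
As a 11×3 matrix over Z this has rank 3, with invariant factors (1,1,1).

From H_k ≅ ker(∂_k) / im(∂_{k+1}) we obtain:

  H_0: rank C_0 − rank ∂_1 = 8 − 7 = 1, and the invariant factors of ∂_1 are all 1, so H_0 ≅ Z.
  H_1: rank ker ∂_1 − rank ∂_2 = (11 − 7) − 3 = 1, and the invariant factors of ∂_2 are all 1, so H_1 ≅ Z.
  H_2: rank ker ∂_2 − rank ∂_3 = (3 − 3) − 0 = 0, and there is no ∂_3, so H_2 ≅ 0.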